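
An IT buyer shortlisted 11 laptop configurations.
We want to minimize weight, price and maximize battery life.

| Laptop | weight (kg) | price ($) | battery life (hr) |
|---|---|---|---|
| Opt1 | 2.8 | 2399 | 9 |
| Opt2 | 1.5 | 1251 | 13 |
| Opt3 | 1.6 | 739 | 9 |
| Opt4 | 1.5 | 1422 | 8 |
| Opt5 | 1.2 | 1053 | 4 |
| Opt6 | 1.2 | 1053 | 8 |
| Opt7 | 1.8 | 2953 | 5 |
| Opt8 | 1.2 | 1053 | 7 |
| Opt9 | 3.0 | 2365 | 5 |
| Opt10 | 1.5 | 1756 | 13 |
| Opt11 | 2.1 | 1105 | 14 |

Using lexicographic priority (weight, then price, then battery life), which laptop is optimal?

First minimize weight: best is 1.2, kept {Opt5, Opt6, Opt8}.
Then minimize price: best is 1053, kept {Opt5, Opt6, Opt8}.
Then maximize battery life: best is 8, kept {Opt6}.

Opt6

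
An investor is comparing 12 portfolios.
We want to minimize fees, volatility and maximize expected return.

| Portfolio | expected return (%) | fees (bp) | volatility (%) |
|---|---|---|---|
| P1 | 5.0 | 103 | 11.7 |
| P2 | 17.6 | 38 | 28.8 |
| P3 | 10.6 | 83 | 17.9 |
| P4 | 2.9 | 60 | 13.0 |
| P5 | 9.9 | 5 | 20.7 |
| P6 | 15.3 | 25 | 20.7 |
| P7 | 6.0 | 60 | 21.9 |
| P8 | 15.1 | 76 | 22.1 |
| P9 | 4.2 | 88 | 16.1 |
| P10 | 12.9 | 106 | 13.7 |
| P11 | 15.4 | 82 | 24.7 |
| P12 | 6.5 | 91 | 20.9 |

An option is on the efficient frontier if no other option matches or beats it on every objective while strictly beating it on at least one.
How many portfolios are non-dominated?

9

P1: not dominated (best volatility).
P2: not dominated (best expected return).
P3: not dominated.
P4: not dominated.
P5: not dominated (best fees).
P6: not dominated.
P7: dominated by P5 (expected return 9.9≥6.0, fees 5≤60, volatility 20.7≤21.9).
P8: dominated by P6 (expected return 15.3≥15.1, fees 25≤76, volatility 20.7≤22.1).
P9: not dominated.
P10: not dominated.
P11: not dominated.
P12: dominated by P3 (expected return 10.6≥6.5, fees 83≤91, volatility 17.9≤20.9).
Pareto-optimal: P1, P2, P3, P4, P5, P6, P9, P10, P11 → 9.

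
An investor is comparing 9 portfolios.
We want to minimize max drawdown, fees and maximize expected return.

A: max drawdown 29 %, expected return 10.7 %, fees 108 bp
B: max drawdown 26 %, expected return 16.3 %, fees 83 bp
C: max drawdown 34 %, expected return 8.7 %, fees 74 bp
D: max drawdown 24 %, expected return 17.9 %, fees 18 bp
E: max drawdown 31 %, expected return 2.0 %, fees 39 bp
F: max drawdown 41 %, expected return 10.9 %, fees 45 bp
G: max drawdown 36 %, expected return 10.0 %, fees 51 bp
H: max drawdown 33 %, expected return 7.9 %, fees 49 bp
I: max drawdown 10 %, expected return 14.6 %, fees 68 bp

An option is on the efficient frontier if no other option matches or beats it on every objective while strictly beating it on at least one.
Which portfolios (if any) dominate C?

D, I

D: max drawdown 24≤34, expected return 17.9≥8.7, fees 18≤74 — dominates C.
I: max drawdown 10≤34, expected return 14.6≥8.7, fees 68≤74 — dominates C.
Others (A, B, E, F, G, H) are each worse than C on at least one objective.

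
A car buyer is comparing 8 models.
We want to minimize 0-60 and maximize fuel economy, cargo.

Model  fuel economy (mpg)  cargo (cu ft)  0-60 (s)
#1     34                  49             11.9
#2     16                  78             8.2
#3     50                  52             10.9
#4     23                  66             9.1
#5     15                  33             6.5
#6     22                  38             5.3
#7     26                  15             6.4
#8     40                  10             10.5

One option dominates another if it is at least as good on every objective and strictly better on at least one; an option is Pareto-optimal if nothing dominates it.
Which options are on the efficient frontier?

#2, #3, #4, #6, #7, #8

#1: dominated by #3 (fuel economy 50≥34, cargo 52≥49, 0-60 10.9≤11.9).
#2: not dominated (best cargo).
#3: not dominated (best fuel economy).
#4: not dominated.
#5: dominated by #6 (fuel economy 22≥15, cargo 38≥33, 0-60 5.3≤6.5).
#6: not dominated (best 0-60).
#7: not dominated.
#8: not dominated.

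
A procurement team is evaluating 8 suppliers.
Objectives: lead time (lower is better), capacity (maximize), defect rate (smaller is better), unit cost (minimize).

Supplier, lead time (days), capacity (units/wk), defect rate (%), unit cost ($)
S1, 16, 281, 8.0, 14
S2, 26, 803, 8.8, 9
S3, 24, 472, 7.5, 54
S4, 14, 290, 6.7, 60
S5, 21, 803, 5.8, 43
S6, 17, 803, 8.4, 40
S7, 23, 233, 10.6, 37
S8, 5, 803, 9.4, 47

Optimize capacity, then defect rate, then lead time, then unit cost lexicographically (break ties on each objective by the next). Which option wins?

First maximize capacity: best is 803, kept {S2, S5, S6, S8}.
Then minimize defect rate: best is 5.8, kept {S5}.

S5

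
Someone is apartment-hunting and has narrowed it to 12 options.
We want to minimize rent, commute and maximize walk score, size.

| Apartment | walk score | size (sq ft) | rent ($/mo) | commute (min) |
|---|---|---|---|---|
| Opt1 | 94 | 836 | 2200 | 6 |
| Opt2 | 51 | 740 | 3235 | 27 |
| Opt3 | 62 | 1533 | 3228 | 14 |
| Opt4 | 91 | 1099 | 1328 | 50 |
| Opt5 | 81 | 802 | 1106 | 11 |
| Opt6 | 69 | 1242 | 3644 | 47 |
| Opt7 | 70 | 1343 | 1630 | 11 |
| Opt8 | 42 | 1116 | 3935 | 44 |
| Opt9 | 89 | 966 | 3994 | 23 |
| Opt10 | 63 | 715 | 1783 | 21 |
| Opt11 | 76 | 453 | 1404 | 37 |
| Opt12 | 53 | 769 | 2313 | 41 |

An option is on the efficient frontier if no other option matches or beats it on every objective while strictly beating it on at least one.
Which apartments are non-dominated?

Opt1, Opt3, Opt4, Opt5, Opt7, Opt9

Opt1: not dominated (best walk score).
Opt2: dominated by Opt1 (walk score 94≥51, size 836≥740, rent 2200≤3235, commute 6≤27).
Opt3: not dominated (best size).
Opt4: not dominated.
Opt5: not dominated (best rent).
Opt6: dominated by Opt7 (walk score 70≥69, size 1343≥1242, rent 1630≤3644, commute 11≤47).
Opt7: not dominated.
Opt8: dominated by Opt3 (walk score 62≥42, size 1533≥1116, rent 3228≤3935, commute 14≤44).
Opt9: not dominated.
Opt10: dominated by Opt5 (walk score 81≥63, size 802≥715, rent 1106≤1783, commute 11≤21).
Opt11: dominated by Opt5 (walk score 81≥76, size 802≥453, rent 1106≤1404, commute 11≤37).
Opt12: dominated by Opt1 (walk score 94≥53, size 836≥769, rent 2200≤2313, commute 6≤41).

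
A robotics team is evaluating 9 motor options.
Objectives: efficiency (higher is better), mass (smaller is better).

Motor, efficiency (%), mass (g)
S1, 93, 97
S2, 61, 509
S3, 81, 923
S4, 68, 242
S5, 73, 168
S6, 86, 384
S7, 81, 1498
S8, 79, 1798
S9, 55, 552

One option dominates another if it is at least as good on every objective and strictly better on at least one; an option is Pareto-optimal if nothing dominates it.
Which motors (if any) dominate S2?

S1, S4, S5, S6

S1: efficiency 93≥61, mass 97≤509 — dominates S2.
S4: efficiency 68≥61, mass 242≤509 — dominates S2.
S5: efficiency 73≥61, mass 168≤509 — dominates S2.
S6: efficiency 86≥61, mass 384≤509 — dominates S2.
Others (S3, S7, S8, S9) are each worse than S2 on at least one objective.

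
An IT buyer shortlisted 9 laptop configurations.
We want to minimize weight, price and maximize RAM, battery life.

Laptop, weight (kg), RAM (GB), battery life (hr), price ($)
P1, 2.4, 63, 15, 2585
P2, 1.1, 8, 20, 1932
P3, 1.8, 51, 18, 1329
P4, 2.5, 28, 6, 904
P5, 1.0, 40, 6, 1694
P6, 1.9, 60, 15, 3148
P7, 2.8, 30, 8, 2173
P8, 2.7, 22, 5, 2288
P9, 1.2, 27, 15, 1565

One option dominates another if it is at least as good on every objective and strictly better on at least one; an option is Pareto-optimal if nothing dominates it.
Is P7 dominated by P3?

Yes

P3 vs P7: weight 1.8≤2.8, RAM 51≥30, battery life 18≥8, price 1329≤2173 — P3 is at least as good on every objective with at least one strict improvement.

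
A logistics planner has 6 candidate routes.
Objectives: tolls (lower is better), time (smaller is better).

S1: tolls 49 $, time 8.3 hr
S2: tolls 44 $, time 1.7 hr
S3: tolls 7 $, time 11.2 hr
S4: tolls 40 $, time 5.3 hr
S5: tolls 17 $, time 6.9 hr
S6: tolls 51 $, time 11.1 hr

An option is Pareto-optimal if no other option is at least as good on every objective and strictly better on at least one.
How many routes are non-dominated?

4

S1: dominated by S2 (tolls 44≤49, time 1.7≤8.3).
S2: not dominated (best time).
S3: not dominated (best tolls).
S4: not dominated.
S5: not dominated.
S6: dominated by S1 (tolls 49≤51, time 8.3≤11.1).
Pareto-optimal: S2, S3, S4, S5 → 4.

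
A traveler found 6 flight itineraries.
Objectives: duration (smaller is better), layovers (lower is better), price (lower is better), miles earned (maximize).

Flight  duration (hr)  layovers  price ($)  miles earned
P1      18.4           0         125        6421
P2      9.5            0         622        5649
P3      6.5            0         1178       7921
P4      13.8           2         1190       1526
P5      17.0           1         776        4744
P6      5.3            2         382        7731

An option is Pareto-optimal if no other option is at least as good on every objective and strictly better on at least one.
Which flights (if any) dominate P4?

P2, P3, P6

P2: duration 9.5≤13.8, layovers 0≤2, price 622≤1190, miles earned 5649≥1526 — dominates P4.
P3: duration 6.5≤13.8, layovers 0≤2, price 1178≤1190, miles earned 7921≥1526 — dominates P4.
P6: duration 5.3≤13.8, layovers 2≤2, price 382≤1190, miles earned 7731≥1526 — dominates P4.
Others (P1, P5) are each worse than P4 on at least one objective.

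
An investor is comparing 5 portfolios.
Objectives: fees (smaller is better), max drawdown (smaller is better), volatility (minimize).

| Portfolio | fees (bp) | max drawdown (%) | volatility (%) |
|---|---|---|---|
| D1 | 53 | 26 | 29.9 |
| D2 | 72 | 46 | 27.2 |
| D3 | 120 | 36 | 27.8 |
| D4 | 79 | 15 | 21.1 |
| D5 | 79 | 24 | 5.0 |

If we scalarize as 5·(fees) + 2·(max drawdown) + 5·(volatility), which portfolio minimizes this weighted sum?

D1

D1: 5·53 + 2·26 + 5·29.9 = 466.5
D2: 5·72 + 2·46 + 5·27.2 = 588.0
D3: 5·120 + 2·36 + 5·27.8 = 811.0
D4: 5·79 + 2·15 + 5·21.1 = 530.5
D5: 5·79 + 2·24 + 5·5.0 = 468.0
Lowest: D1 at 466.5.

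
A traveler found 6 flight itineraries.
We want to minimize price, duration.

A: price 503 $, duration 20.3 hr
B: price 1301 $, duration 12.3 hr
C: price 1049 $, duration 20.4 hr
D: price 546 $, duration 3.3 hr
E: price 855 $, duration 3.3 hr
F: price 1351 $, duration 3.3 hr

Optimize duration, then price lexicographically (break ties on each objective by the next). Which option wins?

First minimize duration: best is 3.3, kept {D, E, F}.
Then minimize price: best is 546, kept {D}.

D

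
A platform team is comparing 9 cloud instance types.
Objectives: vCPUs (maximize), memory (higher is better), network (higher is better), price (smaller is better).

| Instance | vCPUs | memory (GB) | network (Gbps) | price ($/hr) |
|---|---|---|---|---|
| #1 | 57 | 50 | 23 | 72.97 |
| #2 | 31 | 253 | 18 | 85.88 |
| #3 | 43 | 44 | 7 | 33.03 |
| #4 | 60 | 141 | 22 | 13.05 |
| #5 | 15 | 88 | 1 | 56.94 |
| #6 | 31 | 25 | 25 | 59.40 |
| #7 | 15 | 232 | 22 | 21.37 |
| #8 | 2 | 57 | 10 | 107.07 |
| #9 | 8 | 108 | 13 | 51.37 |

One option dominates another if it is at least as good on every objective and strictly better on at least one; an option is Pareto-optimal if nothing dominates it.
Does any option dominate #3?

#4 vs #3: vCPUs 60≥43, memory 141≥44, network 22≥7, price 13.05≤33.03 — #4 is at least as good on every objective and strictly better on at least one, so #4 dominates #3.

Yes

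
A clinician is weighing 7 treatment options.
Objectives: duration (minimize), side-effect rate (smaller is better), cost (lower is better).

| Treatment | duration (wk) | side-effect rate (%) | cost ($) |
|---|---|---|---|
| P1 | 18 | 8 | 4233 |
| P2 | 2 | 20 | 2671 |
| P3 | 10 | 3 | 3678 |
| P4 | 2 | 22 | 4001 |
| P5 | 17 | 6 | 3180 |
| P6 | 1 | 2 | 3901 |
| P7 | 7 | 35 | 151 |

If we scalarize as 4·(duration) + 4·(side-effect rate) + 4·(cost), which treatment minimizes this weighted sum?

P1: 4·18 + 4·8 + 4·4233 = 17036
P2: 4·2 + 4·20 + 4·2671 = 10772
P3: 4·10 + 4·3 + 4·3678 = 14764
P4: 4·2 + 4·22 + 4·4001 = 16100
P5: 4·17 + 4·6 + 4·3180 = 12812
P6: 4·1 + 4·2 + 4·3901 = 15616
P7: 4·7 + 4·35 + 4·151 = 772
Lowest: P7 at 772.

P7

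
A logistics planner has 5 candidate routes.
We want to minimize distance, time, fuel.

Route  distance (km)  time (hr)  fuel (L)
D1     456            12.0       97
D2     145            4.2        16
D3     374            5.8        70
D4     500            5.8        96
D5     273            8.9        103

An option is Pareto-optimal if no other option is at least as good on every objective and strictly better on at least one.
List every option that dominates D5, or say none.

D2

D2: distance 145≤273, time 4.2≤8.9, fuel 16≤103 — dominates D5.
Others (D1, D3, D4) are each worse than D5 on at least one objective.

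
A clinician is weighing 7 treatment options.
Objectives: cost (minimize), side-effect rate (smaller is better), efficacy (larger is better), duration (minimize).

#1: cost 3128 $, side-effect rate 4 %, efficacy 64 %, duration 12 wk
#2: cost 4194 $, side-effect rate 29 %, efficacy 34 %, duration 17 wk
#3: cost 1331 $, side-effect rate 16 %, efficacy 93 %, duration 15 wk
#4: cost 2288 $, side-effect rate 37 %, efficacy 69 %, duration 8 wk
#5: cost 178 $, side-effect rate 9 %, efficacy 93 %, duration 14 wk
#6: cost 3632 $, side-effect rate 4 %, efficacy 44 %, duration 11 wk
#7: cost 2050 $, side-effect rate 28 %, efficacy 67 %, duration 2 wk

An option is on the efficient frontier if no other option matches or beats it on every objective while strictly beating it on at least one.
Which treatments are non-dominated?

#1, #4, #5, #6, #7

#1: not dominated.
#2: dominated by #1 (cost 3128≤4194, side-effect rate 4≤29, efficacy 64≥34, duration 12≤17).
#3: dominated by #5 (cost 178≤1331, side-effect rate 9≤16, efficacy 93≥93, duration 14≤15).
#4: not dominated.
#5: not dominated (best cost).
#6: not dominated.
#7: not dominated (best duration).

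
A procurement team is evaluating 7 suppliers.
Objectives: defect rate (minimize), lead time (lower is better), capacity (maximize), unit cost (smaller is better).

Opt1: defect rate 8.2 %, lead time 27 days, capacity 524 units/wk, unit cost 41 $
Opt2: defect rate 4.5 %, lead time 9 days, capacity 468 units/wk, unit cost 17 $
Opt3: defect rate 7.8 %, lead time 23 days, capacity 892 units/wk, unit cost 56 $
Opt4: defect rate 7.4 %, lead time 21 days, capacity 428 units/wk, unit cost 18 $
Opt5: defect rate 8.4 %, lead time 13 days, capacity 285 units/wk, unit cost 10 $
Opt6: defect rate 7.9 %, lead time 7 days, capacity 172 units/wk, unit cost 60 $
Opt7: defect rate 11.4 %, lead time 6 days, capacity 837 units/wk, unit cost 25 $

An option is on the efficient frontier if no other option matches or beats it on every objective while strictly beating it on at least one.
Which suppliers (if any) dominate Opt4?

Opt2: defect rate 4.5≤7.4, lead time 9≤21, capacity 468≥428, unit cost 17≤18 — dominates Opt4.
Others (Opt1, Opt3, Opt5, Opt6, Opt7) are each worse than Opt4 on at least one objective.

Opt2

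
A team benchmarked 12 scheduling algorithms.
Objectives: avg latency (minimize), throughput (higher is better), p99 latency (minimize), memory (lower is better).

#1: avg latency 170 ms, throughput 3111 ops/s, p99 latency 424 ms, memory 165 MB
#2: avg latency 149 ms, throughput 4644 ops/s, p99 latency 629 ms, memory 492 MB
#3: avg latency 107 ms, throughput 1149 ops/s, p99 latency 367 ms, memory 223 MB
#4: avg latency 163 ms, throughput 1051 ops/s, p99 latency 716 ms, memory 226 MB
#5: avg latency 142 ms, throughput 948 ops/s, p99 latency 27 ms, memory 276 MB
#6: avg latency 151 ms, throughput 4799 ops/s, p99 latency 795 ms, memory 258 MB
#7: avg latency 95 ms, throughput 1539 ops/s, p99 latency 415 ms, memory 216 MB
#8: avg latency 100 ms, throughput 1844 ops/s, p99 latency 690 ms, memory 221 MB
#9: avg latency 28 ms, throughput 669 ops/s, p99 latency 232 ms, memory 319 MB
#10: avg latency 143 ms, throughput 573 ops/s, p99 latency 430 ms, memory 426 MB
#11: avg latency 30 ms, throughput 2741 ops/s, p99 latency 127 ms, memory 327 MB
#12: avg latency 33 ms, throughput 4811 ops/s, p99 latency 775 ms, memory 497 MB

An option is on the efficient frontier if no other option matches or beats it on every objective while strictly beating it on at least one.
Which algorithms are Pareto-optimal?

#1, #2, #3, #5, #6, #7, #8, #9, #11, #12

#1: not dominated (best memory).
#2: not dominated.
#3: not dominated.
#4: dominated by #3 (avg latency 107≤163, throughput 1149≥1051, p99 latency 367≤716, memory 223≤226).
#5: not dominated (best p99 latency).
#6: not dominated.
#7: not dominated.
#8: not dominated.
#9: not dominated (best avg latency).
#10: dominated by #3 (avg latency 107≤143, throughput 1149≥573, p99 latency 367≤430, memory 223≤426).
#11: not dominated.
#12: not dominated (best throughput).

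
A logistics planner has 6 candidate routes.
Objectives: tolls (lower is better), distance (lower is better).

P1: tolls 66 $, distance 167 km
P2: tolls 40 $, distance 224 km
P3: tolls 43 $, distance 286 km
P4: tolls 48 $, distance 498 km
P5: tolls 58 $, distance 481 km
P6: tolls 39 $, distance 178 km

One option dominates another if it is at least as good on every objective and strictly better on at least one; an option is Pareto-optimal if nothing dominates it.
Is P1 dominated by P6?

No

P6 vs P1: P6 is worse on distance (178 vs 167), so it does not dominate P1.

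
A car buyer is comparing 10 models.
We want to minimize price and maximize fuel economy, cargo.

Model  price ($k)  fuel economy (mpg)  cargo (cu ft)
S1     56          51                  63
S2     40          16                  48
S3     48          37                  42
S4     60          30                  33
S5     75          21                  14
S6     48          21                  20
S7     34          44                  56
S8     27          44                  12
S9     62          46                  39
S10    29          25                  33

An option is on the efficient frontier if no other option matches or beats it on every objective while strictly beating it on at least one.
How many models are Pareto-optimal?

4

S1: not dominated (best fuel economy).
S2: dominated by S7 (price 34≤40, fuel economy 44≥16, cargo 56≥48).
S3: dominated by S7 (price 34≤48, fuel economy 44≥37, cargo 56≥42).
S4: dominated by S1 (price 56≤60, fuel economy 51≥30, cargo 63≥33).
S5: dominated by S1 (price 56≤75, fuel economy 51≥21, cargo 63≥14).
S6: dominated by S3 (price 48≤48, fuel economy 37≥21, cargo 42≥20).
S7: not dominated.
S8: not dominated (best price).
S9: dominated by S1 (price 56≤62, fuel economy 51≥46, cargo 63≥39).
S10: not dominated.
Pareto-optimal: S1, S7, S8, S10 → 4.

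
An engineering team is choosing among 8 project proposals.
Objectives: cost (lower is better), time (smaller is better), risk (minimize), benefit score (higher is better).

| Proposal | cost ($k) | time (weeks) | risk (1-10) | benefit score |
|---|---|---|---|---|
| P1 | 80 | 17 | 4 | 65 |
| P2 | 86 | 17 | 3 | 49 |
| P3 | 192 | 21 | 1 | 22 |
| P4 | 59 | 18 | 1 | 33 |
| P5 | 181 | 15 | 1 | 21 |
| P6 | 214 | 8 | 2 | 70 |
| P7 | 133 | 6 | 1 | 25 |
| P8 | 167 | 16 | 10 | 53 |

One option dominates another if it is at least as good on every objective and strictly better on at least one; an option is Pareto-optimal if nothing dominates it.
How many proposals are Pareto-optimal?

P1: not dominated.
P2: not dominated.
P3: dominated by P4 (cost 59≤192, time 18≤21, risk 1≤1, benefit score 33≥22).
P4: not dominated (best cost).
P5: dominated by P7 (cost 133≤181, time 6≤15, risk 1≤1, benefit score 25≥21).
P6: not dominated (best benefit score).
P7: not dominated (best time).
P8: not dominated.
Pareto-optimal: P1, P2, P4, P6, P7, P8 → 6.

6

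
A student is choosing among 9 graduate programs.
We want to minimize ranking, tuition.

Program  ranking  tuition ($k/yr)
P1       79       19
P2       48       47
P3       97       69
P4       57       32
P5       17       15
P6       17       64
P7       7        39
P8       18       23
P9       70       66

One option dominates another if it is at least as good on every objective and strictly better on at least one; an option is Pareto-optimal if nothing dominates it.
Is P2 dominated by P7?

Yes

P7 vs P2: ranking 7≤48, tuition 39≤47 — P7 is at least as good on every objective with at least one strict improvement.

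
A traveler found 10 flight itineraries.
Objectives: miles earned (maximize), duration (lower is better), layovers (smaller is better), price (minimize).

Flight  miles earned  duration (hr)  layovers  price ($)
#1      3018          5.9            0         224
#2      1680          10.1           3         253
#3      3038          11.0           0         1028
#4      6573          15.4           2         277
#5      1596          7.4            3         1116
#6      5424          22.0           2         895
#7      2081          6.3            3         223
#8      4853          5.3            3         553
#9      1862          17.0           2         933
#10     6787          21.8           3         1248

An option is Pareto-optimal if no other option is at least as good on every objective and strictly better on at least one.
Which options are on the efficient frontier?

#1, #3, #4, #7, #8, #10

#1: not dominated.
#2: dominated by #1 (miles earned 3018≥1680, duration 5.9≤10.1, layovers 0≤3, price 224≤253).
#3: not dominated.
#4: not dominated.
#5: dominated by #1 (miles earned 3018≥1596, duration 5.9≤7.4, layovers 0≤3, price 224≤1116).
#6: dominated by #4 (miles earned 6573≥5424, duration 15.4≤22.0, layovers 2≤2, price 277≤895).
#7: not dominated (best price).
#8: not dominated (best duration).
#9: dominated by #1 (miles earned 3018≥1862, duration 5.9≤17.0, layovers 0≤2, price 224≤933).
#10: not dominated (best miles earned).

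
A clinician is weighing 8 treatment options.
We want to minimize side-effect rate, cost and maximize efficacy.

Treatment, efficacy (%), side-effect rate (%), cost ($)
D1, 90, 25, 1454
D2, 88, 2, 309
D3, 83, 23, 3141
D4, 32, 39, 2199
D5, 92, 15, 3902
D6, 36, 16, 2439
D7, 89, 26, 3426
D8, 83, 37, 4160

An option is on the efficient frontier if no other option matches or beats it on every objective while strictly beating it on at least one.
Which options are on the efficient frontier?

D1: not dominated.
D2: not dominated (best side-effect rate).
D3: dominated by D2 (efficacy 88≥83, side-effect rate 2≤23, cost 309≤3141).
D4: dominated by D1 (efficacy 90≥32, side-effect rate 25≤39, cost 1454≤2199).
D5: not dominated (best efficacy).
D6: dominated by D2 (efficacy 88≥36, side-effect rate 2≤16, cost 309≤2439).
D7: dominated by D1 (efficacy 90≥89, side-effect rate 25≤26, cost 1454≤3426).
D8: dominated by D1 (efficacy 90≥83, side-effect rate 25≤37, cost 1454≤4160).

D1, D2, D5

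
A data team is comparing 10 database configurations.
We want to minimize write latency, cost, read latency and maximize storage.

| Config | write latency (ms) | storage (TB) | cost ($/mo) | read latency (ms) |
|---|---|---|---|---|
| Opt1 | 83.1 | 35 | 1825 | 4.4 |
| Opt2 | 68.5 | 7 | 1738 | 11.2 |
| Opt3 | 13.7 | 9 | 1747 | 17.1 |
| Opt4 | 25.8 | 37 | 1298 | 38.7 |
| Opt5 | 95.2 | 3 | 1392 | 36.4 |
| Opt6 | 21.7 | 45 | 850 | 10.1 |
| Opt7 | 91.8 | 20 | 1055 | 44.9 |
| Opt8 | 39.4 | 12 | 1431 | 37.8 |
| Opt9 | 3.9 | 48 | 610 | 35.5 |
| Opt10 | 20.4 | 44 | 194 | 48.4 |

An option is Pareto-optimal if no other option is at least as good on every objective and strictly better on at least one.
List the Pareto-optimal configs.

Opt1: not dominated (best read latency).
Opt2: dominated by Opt6 (write latency 21.7≤68.5, storage 45≥7, cost 850≤1738, read latency 10.1≤11.2).
Opt3: not dominated.
Opt4: dominated by Opt6 (write latency 21.7≤25.8, storage 45≥37, cost 850≤1298, read latency 10.1≤38.7).
Opt5: dominated by Opt6 (write latency 21.7≤95.2, storage 45≥3, cost 850≤1392, read latency 10.1≤36.4).
Opt6: not dominated.
Opt7: dominated by Opt6 (write latency 21.7≤91.8, storage 45≥20, cost 850≤1055, read latency 10.1≤44.9).
Opt8: dominated by Opt6 (write latency 21.7≤39.4, storage 45≥12, cost 850≤1431, read latency 10.1≤37.8).
Opt9: not dominated (best write latency).
Opt10: not dominated (best cost).

Opt1, Opt3, Opt6, Opt9, Opt10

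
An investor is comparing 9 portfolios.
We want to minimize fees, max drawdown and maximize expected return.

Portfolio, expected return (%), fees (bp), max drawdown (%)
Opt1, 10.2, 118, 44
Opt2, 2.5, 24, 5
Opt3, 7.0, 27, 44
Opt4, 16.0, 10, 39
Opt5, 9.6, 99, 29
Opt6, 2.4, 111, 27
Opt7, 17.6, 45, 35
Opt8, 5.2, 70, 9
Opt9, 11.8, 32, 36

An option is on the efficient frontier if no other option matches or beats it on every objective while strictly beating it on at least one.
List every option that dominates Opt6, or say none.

Opt2, Opt8

Opt2: expected return 2.5≥2.4, fees 24≤111, max drawdown 5≤27 — dominates Opt6.
Opt8: expected return 5.2≥2.4, fees 70≤111, max drawdown 9≤27 — dominates Opt6.
Others (Opt1, Opt3, Opt4, Opt5, Opt7, Opt9) are each worse than Opt6 on at least one objective.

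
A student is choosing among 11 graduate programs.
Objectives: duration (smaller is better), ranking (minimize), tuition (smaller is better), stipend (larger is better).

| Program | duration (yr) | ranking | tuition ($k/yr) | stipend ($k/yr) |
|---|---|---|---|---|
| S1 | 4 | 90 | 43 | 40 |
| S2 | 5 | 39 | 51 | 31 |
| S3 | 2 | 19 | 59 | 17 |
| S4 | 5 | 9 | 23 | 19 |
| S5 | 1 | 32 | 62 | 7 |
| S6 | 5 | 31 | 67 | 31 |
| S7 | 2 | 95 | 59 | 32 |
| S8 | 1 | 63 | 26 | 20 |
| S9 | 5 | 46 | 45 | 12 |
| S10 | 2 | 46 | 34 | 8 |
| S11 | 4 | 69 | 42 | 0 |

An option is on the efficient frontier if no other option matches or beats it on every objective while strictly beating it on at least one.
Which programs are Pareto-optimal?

S1: not dominated (best stipend).
S2: not dominated.
S3: not dominated.
S4: not dominated (best ranking).
S5: not dominated.
S6: not dominated.
S7: not dominated.
S8: not dominated.
S9: dominated by S4 (duration 5≤5, ranking 9≤46, tuition 23≤45, stipend 19≥12).
S10: not dominated.
S11: dominated by S8 (duration 1≤4, ranking 63≤69, tuition 26≤42, stipend 20≥0).

S1, S2, S3, S4, S5, S6, S7, S8, S10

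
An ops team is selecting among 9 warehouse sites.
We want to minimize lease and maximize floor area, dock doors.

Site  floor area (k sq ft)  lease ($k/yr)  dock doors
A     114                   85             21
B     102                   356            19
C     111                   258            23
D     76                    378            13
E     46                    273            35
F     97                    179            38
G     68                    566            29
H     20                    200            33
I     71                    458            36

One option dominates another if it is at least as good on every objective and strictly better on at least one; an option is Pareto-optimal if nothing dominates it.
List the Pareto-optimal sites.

A, C, F

A: not dominated (best floor area).
B: dominated by A (floor area 114≥102, lease 85≤356, dock doors 21≥19).
C: not dominated.
D: dominated by A (floor area 114≥76, lease 85≤378, dock doors 21≥13).
E: dominated by F (floor area 97≥46, lease 179≤273, dock doors 38≥35).
F: not dominated (best dock doors).
G: dominated by F (floor area 97≥68, lease 179≤566, dock doors 38≥29).
H: dominated by F (floor area 97≥20, lease 179≤200, dock doors 38≥33).
I: dominated by F (floor area 97≥71, lease 179≤458, dock doors 38≥36).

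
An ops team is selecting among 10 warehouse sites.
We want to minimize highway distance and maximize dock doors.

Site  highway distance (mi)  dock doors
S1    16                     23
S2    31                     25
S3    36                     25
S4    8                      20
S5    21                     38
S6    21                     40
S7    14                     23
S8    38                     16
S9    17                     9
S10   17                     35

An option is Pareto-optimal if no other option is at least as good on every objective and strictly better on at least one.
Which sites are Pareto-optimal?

S4, S6, S7, S10

S1: dominated by S7 (highway distance 14≤16, dock doors 23≥23).
S2: dominated by S5 (highway distance 21≤31, dock doors 38≥25).
S3: dominated by S2 (highway distance 31≤36, dock doors 25≥25).
S4: not dominated (best highway distance).
S5: dominated by S6 (highway distance 21≤21, dock doors 40≥38).
S6: not dominated (best dock doors).
S7: not dominated.
S8: dominated by S1 (highway distance 16≤38, dock doors 23≥16).
S9: dominated by S1 (highway distance 16≤17, dock doors 23≥9).
S10: not dominated.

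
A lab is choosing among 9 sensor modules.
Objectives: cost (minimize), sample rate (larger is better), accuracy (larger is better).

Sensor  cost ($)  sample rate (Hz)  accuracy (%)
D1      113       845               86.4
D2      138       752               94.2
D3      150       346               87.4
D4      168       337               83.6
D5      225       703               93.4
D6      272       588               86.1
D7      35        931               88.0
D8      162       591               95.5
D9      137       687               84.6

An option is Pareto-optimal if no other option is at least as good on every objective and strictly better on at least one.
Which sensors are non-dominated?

D1: dominated by D7 (cost 35≤113, sample rate 931≥845, accuracy 88.0≥86.4).
D2: not dominated.
D3: dominated by D2 (cost 138≤150, sample rate 752≥346, accuracy 94.2≥87.4).
D4: dominated by D1 (cost 113≤168, sample rate 845≥337, accuracy 86.4≥83.6).
D5: dominated by D2 (cost 138≤225, sample rate 752≥703, accuracy 94.2≥93.4).
D6: dominated by D1 (cost 113≤272, sample rate 845≥588, accuracy 86.4≥86.1).
D7: not dominated (best cost).
D8: not dominated (best accuracy).
D9: dominated by D1 (cost 113≤137, sample rate 845≥687, accuracy 86.4≥84.6).

D2, D7, D8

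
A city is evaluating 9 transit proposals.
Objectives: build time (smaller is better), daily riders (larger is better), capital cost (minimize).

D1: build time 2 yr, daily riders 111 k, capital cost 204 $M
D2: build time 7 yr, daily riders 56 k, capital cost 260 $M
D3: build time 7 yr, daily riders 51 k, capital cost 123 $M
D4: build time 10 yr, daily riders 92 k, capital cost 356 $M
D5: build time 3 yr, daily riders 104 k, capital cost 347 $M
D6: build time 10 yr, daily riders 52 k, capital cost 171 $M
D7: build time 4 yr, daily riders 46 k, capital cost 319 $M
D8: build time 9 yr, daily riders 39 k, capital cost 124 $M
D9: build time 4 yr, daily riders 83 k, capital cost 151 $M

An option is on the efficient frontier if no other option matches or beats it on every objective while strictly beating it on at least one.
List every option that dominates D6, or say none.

D9

D9: build time 4≤10, daily riders 83≥52, capital cost 151≤171 — dominates D6.
Others (D1, D2, D3, D4, D5, D7, D8) are each worse than D6 on at least one objective.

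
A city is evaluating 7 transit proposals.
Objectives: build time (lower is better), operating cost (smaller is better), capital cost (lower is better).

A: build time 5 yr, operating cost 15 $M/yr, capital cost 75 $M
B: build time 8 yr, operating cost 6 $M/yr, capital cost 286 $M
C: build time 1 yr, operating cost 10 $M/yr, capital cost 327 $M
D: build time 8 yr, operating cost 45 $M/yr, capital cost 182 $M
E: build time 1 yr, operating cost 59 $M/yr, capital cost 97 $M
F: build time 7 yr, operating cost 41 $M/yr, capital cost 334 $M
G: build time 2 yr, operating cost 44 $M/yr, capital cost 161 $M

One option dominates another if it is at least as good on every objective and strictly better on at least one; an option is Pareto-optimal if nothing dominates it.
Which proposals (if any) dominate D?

A, G

A: build time 5≤8, operating cost 15≤45, capital cost 75≤182 — dominates D.
G: build time 2≤8, operating cost 44≤45, capital cost 161≤182 — dominates D.
Others (B, C, E, F) are each worse than D on at least one objective.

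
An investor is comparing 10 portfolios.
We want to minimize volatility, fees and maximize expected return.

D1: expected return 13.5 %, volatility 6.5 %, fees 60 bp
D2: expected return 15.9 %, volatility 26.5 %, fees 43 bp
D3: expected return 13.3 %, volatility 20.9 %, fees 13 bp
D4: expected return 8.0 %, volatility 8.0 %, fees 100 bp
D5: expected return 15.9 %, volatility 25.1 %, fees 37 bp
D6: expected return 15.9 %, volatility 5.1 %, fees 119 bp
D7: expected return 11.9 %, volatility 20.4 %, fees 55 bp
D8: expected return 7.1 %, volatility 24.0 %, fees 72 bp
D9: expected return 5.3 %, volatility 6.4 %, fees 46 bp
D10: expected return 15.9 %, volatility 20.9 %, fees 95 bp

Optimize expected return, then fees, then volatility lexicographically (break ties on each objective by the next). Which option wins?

D5

First maximize expected return: best is 15.9, kept {D2, D5, D6, D10}.
Then minimize fees: best is 37, kept {D5}.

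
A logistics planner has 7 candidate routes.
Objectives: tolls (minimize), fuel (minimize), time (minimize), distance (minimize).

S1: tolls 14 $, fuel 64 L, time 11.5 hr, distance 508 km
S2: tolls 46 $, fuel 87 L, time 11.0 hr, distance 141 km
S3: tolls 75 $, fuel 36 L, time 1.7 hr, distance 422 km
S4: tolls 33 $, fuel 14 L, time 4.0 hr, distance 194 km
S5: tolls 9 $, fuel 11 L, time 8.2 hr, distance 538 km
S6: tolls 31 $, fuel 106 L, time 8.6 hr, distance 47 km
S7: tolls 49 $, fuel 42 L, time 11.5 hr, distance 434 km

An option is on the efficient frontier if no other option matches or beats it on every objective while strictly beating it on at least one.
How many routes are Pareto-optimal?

S1: not dominated.
S2: not dominated.
S3: not dominated (best time).
S4: not dominated.
S5: not dominated (best tolls).
S6: not dominated (best distance).
S7: dominated by S4 (tolls 33≤49, fuel 14≤42, time 4.0≤11.5, distance 194≤434).
Pareto-optimal: S1, S2, S3, S4, S5, S6 → 6.

6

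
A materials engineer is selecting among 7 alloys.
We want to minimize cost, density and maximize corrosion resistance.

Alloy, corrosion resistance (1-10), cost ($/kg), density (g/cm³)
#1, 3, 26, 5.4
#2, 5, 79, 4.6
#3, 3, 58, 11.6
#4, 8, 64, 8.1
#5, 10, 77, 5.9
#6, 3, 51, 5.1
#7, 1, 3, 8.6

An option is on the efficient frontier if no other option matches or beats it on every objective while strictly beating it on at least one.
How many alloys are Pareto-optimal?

6

#1: not dominated.
#2: not dominated (best density).
#3: dominated by #1 (corrosion resistance 3≥3, cost 26≤58, density 5.4≤11.6).
#4: not dominated.
#5: not dominated (best corrosion resistance).
#6: not dominated.
#7: not dominated (best cost).
Pareto-optimal: #1, #2, #4, #5, #6, #7 → 6.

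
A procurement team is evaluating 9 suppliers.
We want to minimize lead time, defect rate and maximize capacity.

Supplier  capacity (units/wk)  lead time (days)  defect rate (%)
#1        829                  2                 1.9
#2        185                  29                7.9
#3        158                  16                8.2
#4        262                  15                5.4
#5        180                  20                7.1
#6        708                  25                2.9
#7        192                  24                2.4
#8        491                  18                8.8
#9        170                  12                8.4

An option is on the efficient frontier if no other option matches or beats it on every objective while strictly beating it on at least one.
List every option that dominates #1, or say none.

none

#2: worse on capacity (185 vs 829).
#3: worse on capacity (158 vs 829).
#4: worse on capacity (262 vs 829).
#5: worse on capacity (180 vs 829).
#6: worse on capacity (708 vs 829).
#7: worse on capacity (192 vs 829).
#8: worse on capacity (491 vs 829).
#9: worse on capacity (170 vs 829).
No option dominates #1.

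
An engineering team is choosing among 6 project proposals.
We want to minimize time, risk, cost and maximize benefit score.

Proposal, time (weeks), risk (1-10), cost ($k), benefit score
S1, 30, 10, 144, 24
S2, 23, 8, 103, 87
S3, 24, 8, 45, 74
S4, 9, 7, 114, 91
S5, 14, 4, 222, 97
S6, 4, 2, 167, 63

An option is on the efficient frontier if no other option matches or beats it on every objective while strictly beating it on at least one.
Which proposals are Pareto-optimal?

S2, S3, S4, S5, S6

S1: dominated by S2 (time 23≤30, risk 8≤10, cost 103≤144, benefit score 87≥24).
S2: not dominated.
S3: not dominated (best cost).
S4: not dominated.
S5: not dominated (best benefit score).
S6: not dominated (best time).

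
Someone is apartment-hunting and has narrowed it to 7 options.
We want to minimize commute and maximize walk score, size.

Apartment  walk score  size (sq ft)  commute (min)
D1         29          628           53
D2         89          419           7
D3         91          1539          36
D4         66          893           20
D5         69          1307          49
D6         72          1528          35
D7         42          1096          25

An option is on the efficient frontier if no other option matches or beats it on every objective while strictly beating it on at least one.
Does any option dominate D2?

No

D1: worse on walk score (29 vs 89).
D3: worse on commute (36 vs 7).
D4: worse on walk score (66 vs 89).
D5: worse on walk score (69 vs 89).
D6: worse on walk score (72 vs 89).
D7: worse on walk score (42 vs 89).
No option is at least as good as D2 on every objective and strictly better on one.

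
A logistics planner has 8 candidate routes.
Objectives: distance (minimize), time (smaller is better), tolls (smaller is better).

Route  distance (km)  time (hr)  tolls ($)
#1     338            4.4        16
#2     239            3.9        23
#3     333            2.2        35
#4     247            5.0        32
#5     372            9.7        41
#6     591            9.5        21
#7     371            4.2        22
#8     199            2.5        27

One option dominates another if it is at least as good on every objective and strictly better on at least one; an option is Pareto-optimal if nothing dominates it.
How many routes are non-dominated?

5

#1: not dominated (best tolls).
#2: not dominated.
#3: not dominated (best time).
#4: dominated by #2 (distance 239≤247, time 3.9≤5.0, tolls 23≤32).
#5: dominated by #1 (distance 338≤372, time 4.4≤9.7, tolls 16≤41).
#6: dominated by #1 (distance 338≤591, time 4.4≤9.5, tolls 16≤21).
#7: not dominated.
#8: not dominated (best distance).
Pareto-optimal: #1, #2, #3, #7, #8 → 5.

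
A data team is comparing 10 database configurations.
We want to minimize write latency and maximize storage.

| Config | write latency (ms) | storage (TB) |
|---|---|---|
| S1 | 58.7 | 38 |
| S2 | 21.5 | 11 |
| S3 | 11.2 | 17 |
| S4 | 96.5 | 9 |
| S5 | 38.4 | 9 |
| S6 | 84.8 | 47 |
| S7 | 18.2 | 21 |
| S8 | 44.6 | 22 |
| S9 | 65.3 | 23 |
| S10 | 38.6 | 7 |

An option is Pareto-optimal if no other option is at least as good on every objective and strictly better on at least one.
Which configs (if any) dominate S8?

S1: worse on write latency (58.7 vs 44.6).
S2: worse on storage (11 vs 22).
S3: worse on storage (17 vs 22).
S4: worse on write latency (96.5 vs 44.6).
S5: worse on storage (9 vs 22).
S6: worse on write latency (84.8 vs 44.6).
S7: worse on storage (21 vs 22).
S9: worse on write latency (65.3 vs 44.6).
S10: worse on storage (7 vs 22).
No option dominates S8.

none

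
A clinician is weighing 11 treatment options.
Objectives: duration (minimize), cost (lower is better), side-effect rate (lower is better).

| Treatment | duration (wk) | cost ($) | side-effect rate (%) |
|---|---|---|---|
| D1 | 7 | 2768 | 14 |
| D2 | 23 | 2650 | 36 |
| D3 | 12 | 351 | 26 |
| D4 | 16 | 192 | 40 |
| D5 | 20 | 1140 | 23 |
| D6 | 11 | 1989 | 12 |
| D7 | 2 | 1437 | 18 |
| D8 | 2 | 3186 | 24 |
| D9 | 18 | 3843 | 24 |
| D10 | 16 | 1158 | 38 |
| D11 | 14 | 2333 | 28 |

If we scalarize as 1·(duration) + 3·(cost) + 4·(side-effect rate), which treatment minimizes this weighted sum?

D4

D1: 1·7 + 3·2768 + 4·14 = 8367
D2: 1·23 + 3·2650 + 4·36 = 8117
D3: 1·12 + 3·351 + 4·26 = 1169
D4: 1·16 + 3·192 + 4·40 = 752
D5: 1·20 + 3·1140 + 4·23 = 3532
D6: 1·11 + 3·1989 + 4·12 = 6026
D7: 1·2 + 3·1437 + 4·18 = 4385
D8: 1·2 + 3·3186 + 4·24 = 9656
D9: 1·18 + 3·3843 + 4·24 = 11643
D10: 1·16 + 3·1158 + 4·38 = 3642
D11: 1·14 + 3·2333 + 4·28 = 7125
Lowest: D4 at 752.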